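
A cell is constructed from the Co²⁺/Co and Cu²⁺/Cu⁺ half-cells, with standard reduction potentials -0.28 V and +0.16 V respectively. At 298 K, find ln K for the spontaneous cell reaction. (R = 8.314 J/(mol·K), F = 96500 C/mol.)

ln K = 34.3

E°_cell = +0.16 − (-0.28) = 0.44 V, with n = 2 electrons transferred.
At equilibrium E = 0, so the Nernst equation gives ln K = nFE°/RT = (2)(96500)(0.44)/((8.314)(298)) = 34.28.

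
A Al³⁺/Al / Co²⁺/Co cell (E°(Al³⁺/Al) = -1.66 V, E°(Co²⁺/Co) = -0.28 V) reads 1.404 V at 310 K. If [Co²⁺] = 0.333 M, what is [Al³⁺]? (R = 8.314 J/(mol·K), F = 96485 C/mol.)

0.013 M

From the Nernst equation, ln Q = nF(E° − E)/RT = 6×96485×(1.38 − 1.404)/(8.314×310) = -5.391, so Q = 0.00456.
With Q = [Al³⁺]^2/[Co²⁺]^3 and the known concentrations, [Al³⁺]^2 in the numerator gives [Al³⁺] = 0.013 M.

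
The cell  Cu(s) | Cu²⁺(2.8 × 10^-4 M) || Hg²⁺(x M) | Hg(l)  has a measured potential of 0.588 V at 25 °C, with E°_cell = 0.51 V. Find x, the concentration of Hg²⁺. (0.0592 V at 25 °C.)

0.12 M

From the Nernst equation, log Q = n(E° − E)/0.0592 = 2(0.51 − 0.588)/0.0592 = -2.635, so Q = 0.00232.
With Q = [Cu²⁺]/[Hg²⁺] and the known concentrations, [Hg²⁺] in the denominator gives [Hg²⁺] = 0.12 M.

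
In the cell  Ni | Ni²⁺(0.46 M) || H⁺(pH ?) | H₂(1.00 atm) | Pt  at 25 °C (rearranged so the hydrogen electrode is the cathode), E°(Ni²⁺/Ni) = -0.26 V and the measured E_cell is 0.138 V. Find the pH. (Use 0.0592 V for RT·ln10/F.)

pH = 2.23

E°_cell = 0.26 V and n = 2.
log Q = n(E° − E)/0.0592 = 2×(0.26 − 0.138)/0.0592 = 4.122.
With Q = [Ni²⁺]·P(H₂) / [H⁺]^2, solving for [H⁺] gives log[H⁺] = -2.229, so pH = 2.23.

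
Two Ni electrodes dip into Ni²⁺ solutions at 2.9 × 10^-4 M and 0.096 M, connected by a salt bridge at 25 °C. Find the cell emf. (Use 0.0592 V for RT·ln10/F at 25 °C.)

0.075 V

Both half-cells are Ni²⁺/Ni, so E°_cell = 0. The concentrated side is the cathode; the cell reaction moves Ni²⁺ from high to low concentration with n = 2.
Q = [Ni²⁺]_dilute/[Ni²⁺]_conc = 2.9 × 10^-4/0.096 = 0.00302.
E = 0 − (0.0592/2) log Q = −(0.0592/2)(-2.520) = 0.0746 V.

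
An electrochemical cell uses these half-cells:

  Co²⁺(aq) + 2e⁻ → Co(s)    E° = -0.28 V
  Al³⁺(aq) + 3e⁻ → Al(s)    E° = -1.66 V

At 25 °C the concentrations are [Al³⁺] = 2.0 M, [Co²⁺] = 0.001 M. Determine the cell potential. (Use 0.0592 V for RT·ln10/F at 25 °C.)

The Co²⁺/Co couple has the higher reduction potential and acts as the cathode, so E°_cell = -0.28 − (-1.66) = 1.38 V.
Balancing electrons gives n = 6; the reaction quotient is Q = [Al³⁺]^2/[Co²⁺]^3 = 4 × 10^9.
At 25 °C, E = E° − (0.0592/n) log Q = 1.38 − (0.0592/6)(9.602) = 1.380 − 0.095 = 1.285 V.

1.29 V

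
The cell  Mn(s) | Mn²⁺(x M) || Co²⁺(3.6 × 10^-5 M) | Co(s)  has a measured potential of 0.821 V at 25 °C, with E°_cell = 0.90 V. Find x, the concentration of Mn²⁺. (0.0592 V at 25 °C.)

From the Nernst equation, log Q = n(E° − E)/0.0592 = 2(0.90 − 0.821)/0.0592 = 2.669, so Q = 467.
With Q = [Mn²⁺]/[Co²⁺] and the known concentrations, [Mn²⁺] in the numerator gives [Mn²⁺] = 0.017 M.

0.017 M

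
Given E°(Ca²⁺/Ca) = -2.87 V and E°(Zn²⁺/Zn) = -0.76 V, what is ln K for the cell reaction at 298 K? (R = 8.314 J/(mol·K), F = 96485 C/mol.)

ln K = 164.3

E°_cell = -0.76 − (-2.87) = 2.11 V, with n = 2 electrons transferred.
At equilibrium E = 0, so the Nernst equation gives ln K = nFE°/RT = (2)(96485)(2.11)/((8.314)(298)) = 164.34.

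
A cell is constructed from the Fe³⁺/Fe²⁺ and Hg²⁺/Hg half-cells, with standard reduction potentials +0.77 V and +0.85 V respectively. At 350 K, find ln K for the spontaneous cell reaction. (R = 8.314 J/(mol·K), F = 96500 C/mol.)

E°_cell = +0.85 − (+0.77) = 0.08 V, with n = 2 electrons transferred.
At equilibrium E = 0, so the Nernst equation gives ln K = nFE°/RT = (2)(96500)(0.08)/((8.314)(350)) = 5.31.

ln K = 5.3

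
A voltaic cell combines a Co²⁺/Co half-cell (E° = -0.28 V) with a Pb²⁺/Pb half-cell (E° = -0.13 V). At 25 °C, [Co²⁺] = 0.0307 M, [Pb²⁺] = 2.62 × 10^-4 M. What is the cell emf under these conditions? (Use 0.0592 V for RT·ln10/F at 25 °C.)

The Pb²⁺/Pb couple has the higher reduction potential and acts as the cathode, so E°_cell = -0.13 − (-0.28) = 0.15 V.
Balancing electrons gives n = 2; the reaction quotient is Q = [Co²⁺]/[Pb²⁺] = 117.
At 25 °C, E = E° − (0.0592/n) log Q = 0.15 − (0.0592/2)(2.069) = 0.150 − 0.061 = 0.089 V.

0.089 V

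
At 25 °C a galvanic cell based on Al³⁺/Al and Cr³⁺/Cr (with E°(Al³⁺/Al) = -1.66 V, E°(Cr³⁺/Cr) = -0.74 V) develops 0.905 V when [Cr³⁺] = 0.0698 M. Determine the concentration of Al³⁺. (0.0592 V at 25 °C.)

From the Nernst equation, log Q = n(E° − E)/0.0592 = 3(0.92 − 0.905)/0.0592 = 0.760, so Q = 5.76.
With Q = [Al³⁺]/[Cr³⁺] and the known concentrations, [Al³⁺] in the numerator gives [Al³⁺] = 0.4 M.

0.4 M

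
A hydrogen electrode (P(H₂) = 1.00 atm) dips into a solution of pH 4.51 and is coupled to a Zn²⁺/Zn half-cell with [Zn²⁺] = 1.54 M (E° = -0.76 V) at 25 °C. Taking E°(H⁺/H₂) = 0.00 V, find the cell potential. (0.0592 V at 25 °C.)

0.49 V

The hydrogen couple is the cathode, so E°_cell = 0.76 V; n = 2.
[H⁺] = 10^(−4.51) = 3.1 × 10^-5 M, and Q = [Zn²⁺]·P(H₂) / [H⁺]^2 = 1.61 × 10^9.
E = E° − (0.0592/2) log Q = 0.76 − (0.0592/2)(9.208) = 0.487 V.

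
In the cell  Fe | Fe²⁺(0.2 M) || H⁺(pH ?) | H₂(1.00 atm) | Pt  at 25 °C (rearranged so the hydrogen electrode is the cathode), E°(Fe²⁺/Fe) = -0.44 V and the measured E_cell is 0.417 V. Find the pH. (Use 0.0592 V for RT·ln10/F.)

E°_cell = 0.44 V and n = 2.
log Q = n(E° − E)/0.0592 = 2×(0.44 − 0.417)/0.0592 = 0.777.
With Q = [Fe²⁺]·P(H₂) / [H⁺]^2, solving for [H⁺] gives log[H⁺] = -0.738, so pH = 0.74.

pH = 0.74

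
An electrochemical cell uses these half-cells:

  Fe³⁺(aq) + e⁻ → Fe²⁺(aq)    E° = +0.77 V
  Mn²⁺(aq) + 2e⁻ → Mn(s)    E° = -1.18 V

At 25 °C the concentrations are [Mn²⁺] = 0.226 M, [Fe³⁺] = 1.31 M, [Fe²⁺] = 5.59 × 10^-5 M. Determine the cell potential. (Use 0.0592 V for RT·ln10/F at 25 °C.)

The Fe³⁺/Fe²⁺ couple has the higher reduction potential and acts as the cathode, so E°_cell = +0.77 − (-1.18) = 1.95 V.
Balancing electrons gives n = 2; the reaction quotient is Q = [Mn²⁺]·[Fe²⁺]^2/[Fe³⁺]^2 = 4.12 × 10^-10.
At 25 °C, E = E° − (0.0592/n) log Q = 1.95 − (0.0592/2)(-9.386) = 1.950 + 0.278 = 2.228 V.

2.23 V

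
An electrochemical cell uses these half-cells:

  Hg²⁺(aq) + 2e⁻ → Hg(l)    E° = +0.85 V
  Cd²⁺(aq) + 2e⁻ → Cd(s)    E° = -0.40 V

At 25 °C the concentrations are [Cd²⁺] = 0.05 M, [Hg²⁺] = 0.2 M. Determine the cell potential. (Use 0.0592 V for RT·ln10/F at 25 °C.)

The Hg²⁺/Hg couple has the higher reduction potential and acts as the cathode, so E°_cell = +0.85 − (-0.40) = 1.25 V.
Balancing electrons gives n = 2; the reaction quotient is Q = [Cd²⁺]/[Hg²⁺] = 0.250.
At 25 °C, E = E° − (0.0592/n) log Q = 1.25 − (0.0592/2)(-0.602) = 1.250 + 0.018 = 1.268 V.

1.27 V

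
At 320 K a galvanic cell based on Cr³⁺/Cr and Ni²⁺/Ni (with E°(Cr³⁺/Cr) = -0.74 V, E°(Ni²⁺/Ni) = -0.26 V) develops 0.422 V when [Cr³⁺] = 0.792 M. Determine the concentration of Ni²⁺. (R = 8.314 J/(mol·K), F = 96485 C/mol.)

0.013 M

From the Nernst equation, ln Q = nF(E° − E)/RT = 6×96485×(0.48 − 0.422)/(8.314×320) = 12.621, so Q = 3.03 × 10^5.
With Q = [Cr³⁺]^2/[Ni²⁺]^3 and the known concentrations, [Ni²⁺]^3 in the denominator gives [Ni²⁺] = 0.013 M.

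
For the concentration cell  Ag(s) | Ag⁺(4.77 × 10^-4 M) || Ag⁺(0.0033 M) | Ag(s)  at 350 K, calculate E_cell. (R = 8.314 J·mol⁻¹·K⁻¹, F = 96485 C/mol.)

Both half-cells are Ag⁺/Ag, so E°_cell = 0. The concentrated side is the cathode; the cell reaction moves Ag⁺ from high to low concentration with n = 1.
Q = [Ag⁺]_dilute/[Ag⁺]_conc = 4.77 × 10^-4/0.0033 = 0.145.
E = 0 − (RT/nF) ln Q = −((8.314×350)/(1×96485))(-1.934) = 0.0583 V.

0.058 V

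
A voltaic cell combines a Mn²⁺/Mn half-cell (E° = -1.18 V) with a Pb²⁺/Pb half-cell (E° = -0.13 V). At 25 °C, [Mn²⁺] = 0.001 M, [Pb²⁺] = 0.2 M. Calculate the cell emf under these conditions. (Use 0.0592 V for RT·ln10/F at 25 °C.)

The Pb²⁺/Pb couple has the higher reduction potential and acts as the cathode, so E°_cell = -0.13 − (-1.18) = 1.05 V.
Balancing electrons gives n = 2; the reaction quotient is Q = [Mn²⁺]/[Pb²⁺] = 0.00500.
At 25 °C, E = E° − (0.0592/n) log Q = 1.05 − (0.0592/2)(-2.301) = 1.050 + 0.068 = 1.118 V.

1.12 V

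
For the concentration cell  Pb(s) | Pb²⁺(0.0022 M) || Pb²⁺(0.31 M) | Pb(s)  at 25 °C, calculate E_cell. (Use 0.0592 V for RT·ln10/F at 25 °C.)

Both half-cells are Pb²⁺/Pb, so E°_cell = 0. The concentrated side is the cathode; the cell reaction moves Pb²⁺ from high to low concentration with n = 2.
Q = [Pb²⁺]_dilute/[Pb²⁺]_conc = 0.0022/0.31 = 0.00710.
E = 0 − (0.0592/2) log Q = −(0.0592/2)(-2.149) = 0.0636 V.

0.064 V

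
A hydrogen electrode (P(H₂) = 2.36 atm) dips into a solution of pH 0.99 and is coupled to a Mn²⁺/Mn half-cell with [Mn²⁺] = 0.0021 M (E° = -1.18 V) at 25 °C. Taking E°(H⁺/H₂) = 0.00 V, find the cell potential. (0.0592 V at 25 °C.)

The hydrogen couple is the cathode, so E°_cell = 1.18 V; n = 2.
[H⁺] = 10^(−0.99) = 0.10 M, and Q = [Mn²⁺]·P(H₂) / [H⁺]^2 = 0.473.
E = E° − (0.0592/2) log Q = 1.18 − (0.0592/2)(-0.325) = 1.190 V.

1.19 V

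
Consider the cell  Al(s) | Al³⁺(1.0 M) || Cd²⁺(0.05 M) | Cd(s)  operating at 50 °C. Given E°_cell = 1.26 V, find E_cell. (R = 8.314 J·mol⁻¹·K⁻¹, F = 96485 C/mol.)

Balancing electrons gives n = 6; the reaction quotient is Q = [Al³⁺]^2/[Cd²⁺]^3 = 8000.
E = E° − (RT/nF) ln Q = 1.26 − (8.314×323)/(6×96485) × (8.987) = 1.260 − 0.042 = 1.218 V.

1.22 V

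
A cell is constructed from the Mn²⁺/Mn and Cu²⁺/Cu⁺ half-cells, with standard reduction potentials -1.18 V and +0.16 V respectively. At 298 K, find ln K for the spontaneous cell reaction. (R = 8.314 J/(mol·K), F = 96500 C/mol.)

ln K = 104.4

E°_cell = +0.16 − (-1.18) = 1.34 V, with n = 2 electrons transferred.
At equilibrium E = 0, so the Nernst equation gives ln K = nFE°/RT = (2)(96500)(1.34)/((8.314)(298)) = 104.38.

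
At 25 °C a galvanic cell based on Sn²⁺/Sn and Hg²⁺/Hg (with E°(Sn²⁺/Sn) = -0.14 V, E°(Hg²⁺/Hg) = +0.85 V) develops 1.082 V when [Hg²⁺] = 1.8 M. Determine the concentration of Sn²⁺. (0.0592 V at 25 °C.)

From the Nernst equation, log Q = n(E° − E)/0.0592 = 2(0.99 − 1.082)/0.0592 = -3.108, so Q = 7.8 × 10^-4.
With Q = [Sn²⁺]/[Hg²⁺] and the known concentrations, [Sn²⁺] in the numerator gives [Sn²⁺] = 0.0014 M.

0.0014 M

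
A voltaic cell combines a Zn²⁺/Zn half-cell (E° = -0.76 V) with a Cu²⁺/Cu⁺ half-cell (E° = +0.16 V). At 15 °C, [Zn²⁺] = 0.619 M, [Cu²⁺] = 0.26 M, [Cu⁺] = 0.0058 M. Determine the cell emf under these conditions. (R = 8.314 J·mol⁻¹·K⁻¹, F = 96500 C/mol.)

The Cu²⁺/Cu⁺ couple has the higher reduction potential and acts as the cathode, so E°_cell = +0.16 − (-0.76) = 0.92 V.
Balancing electrons gives n = 2; the reaction quotient is Q = [Zn²⁺]·[Cu⁺]^2/[Cu²⁺]^2 = 3.08 × 10^-4.
E = E° − (RT/nF) ln Q = 0.92 − (8.314×288)/(2×96500) × (-8.085) = 0.920 + 0.100 = 1.020 V.

1.02 V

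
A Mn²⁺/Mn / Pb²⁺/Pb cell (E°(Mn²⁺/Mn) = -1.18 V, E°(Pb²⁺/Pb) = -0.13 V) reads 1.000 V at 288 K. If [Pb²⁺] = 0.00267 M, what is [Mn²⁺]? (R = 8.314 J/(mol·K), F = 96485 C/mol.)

0.15 M

From the Nernst equation, ln Q = nF(E° − E)/RT = 2×96485×(1.05 − 1.000)/(8.314×288) = 4.030, so Q = 56.2.
With Q = [Mn²⁺]/[Pb²⁺] and the known concentrations, [Mn²⁺] in the numerator gives [Mn²⁺] = 0.15 M.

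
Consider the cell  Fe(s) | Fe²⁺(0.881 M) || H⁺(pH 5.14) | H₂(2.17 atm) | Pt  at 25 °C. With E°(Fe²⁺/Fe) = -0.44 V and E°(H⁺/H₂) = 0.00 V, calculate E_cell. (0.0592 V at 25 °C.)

0.13 V

The hydrogen couple is the cathode, so E°_cell = 0.44 V; n = 2.
[H⁺] = 10^(−5.14) = 7.2 × 10^-6 M, and Q = [Fe²⁺]·P(H₂) / [H⁺]^2 = 3.64 × 10^10.
E = E° − (0.0592/2) log Q = 0.44 − (0.0592/2)(10.561) = 0.127 V.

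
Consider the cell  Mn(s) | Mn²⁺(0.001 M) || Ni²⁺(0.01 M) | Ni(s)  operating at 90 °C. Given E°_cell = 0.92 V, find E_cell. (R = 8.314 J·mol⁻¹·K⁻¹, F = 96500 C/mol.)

0.956 V

Balancing electrons gives n = 2; the reaction quotient is Q = [Mn²⁺]/[Ni²⁺] = 0.100.
E = E° − (RT/nF) ln Q = 0.92 − (8.314×363)/(2×96500) × (-2.303) = 0.920 + 0.036 = 0.956 V.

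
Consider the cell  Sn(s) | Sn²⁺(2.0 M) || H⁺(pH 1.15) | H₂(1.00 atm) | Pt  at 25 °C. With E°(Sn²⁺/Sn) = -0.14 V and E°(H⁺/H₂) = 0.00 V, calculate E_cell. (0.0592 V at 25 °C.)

The hydrogen couple is the cathode, so E°_cell = 0.14 V; n = 2.
[H⁺] = 10^(−1.15) = 0.071 M, and Q = [Sn²⁺]·P(H₂) / [H⁺]^2 = 399.
E = E° − (0.0592/2) log Q = 0.14 − (0.0592/2)(2.601) = 0.063 V.

0.063 V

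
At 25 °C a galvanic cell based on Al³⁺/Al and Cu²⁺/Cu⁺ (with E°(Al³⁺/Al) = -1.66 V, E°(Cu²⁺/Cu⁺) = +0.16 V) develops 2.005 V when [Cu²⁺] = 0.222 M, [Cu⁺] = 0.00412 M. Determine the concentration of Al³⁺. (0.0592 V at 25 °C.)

From the Nernst equation, log Q = n(E° − E)/0.0592 = 3(1.82 − 2.005)/0.0592 = -9.375, so Q = 4.22 × 10^-10.
With Q = [Al³⁺]·[Cu⁺]^3/[Cu²⁺]^3 and the known concentrations, [Al³⁺] in the numerator gives [Al³⁺] = 6.6 × 10^-5 M.

6.6 × 10^-5 M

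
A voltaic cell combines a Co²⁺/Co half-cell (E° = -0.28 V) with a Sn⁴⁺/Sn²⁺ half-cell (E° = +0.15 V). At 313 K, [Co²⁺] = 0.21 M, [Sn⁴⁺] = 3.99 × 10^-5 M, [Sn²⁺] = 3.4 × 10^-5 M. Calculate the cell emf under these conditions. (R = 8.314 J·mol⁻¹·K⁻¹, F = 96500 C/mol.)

0.453 V

The Sn⁴⁺/Sn²⁺ couple has the higher reduction potential and acts as the cathode, so E°_cell = +0.15 − (-0.28) = 0.43 V.
Balancing electrons gives n = 2; the reaction quotient is Q = [Co²⁺]·[Sn²⁺]/[Sn⁴⁺] = 0.179.
E = E° − (RT/nF) ln Q = 0.43 − (8.314×313)/(2×96500) × (-1.721) = 0.430 + 0.023 = 0.453 V.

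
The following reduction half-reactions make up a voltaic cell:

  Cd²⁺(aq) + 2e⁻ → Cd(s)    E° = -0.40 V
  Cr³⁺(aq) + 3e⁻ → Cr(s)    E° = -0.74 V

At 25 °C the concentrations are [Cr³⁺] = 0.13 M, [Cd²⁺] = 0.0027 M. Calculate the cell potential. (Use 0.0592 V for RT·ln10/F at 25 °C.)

0.281 V

The Cd²⁺/Cd couple has the higher reduction potential and acts as the cathode, so E°_cell = -0.40 − (-0.74) = 0.34 V.
Balancing electrons gives n = 6; the reaction quotient is Q = [Cr³⁺]^2/[Cd²⁺]^3 = 8.59 × 10^5.
At 25 °C, E = E° − (0.0592/n) log Q = 0.34 − (0.0592/6)(5.934) = 0.340 − 0.059 = 0.281 V.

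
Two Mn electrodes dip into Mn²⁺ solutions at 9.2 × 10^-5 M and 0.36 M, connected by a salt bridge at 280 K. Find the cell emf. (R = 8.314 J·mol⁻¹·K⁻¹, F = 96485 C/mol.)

0.100 V

Both half-cells are Mn²⁺/Mn, so E°_cell = 0. The concentrated side is the cathode; the cell reaction moves Mn²⁺ from high to low concentration with n = 2.
Q = [Mn²⁺]_dilute/[Mn²⁺]_conc = 9.2 × 10^-5/0.36 = 2.56 × 10^-4.
E = 0 − (RT/nF) ln Q = −((8.314×280)/(2×96485))(-8.272) = 0.0998 V.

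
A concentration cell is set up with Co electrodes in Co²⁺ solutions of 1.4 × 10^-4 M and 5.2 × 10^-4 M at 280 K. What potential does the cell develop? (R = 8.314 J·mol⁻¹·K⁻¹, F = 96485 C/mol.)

0.016 V

Both half-cells are Co²⁺/Co, so E°_cell = 0. The concentrated side is the cathode; the cell reaction moves Co²⁺ from high to low concentration with n = 2.
Q = [Co²⁺]_dilute/[Co²⁺]_conc = 1.4 × 10^-4/5.2 × 10^-4 = 0.269.
E = 0 − (RT/nF) ln Q = −((8.314×280)/(2×96485))(-1.312) = 0.0158 V.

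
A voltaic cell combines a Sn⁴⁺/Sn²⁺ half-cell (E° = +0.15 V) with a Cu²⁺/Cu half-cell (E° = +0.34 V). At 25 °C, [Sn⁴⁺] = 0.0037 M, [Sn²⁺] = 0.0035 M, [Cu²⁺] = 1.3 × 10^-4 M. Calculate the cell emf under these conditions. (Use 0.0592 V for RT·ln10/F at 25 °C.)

The Cu²⁺/Cu couple has the higher reduction potential and acts as the cathode, so E°_cell = +0.34 − (+0.15) = 0.19 V.
Balancing electrons gives n = 2; the reaction quotient is Q = [Sn⁴⁺]/([Sn²⁺]·[Cu²⁺]) = 8130.
At 25 °C, E = E° − (0.0592/n) log Q = 0.19 − (0.0592/2)(3.910) = 0.190 − 0.116 = 0.074 V.

0.074 V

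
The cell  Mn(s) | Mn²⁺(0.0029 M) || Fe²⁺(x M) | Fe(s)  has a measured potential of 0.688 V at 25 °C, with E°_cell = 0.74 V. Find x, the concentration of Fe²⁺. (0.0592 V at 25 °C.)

From the Nernst equation, log Q = n(E° − E)/0.0592 = 2(0.74 − 0.688)/0.0592 = 1.757, so Q = 57.1.
With Q = [Mn²⁺]/[Fe²⁺] and the known concentrations, [Fe²⁺] in the denominator gives [Fe²⁺] = 5.1 × 10^-5 M.

5.1 × 10^-5 M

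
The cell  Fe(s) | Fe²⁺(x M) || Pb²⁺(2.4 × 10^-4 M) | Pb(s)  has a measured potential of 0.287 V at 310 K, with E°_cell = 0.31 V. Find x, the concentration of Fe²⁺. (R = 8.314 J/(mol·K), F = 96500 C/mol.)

From the Nernst equation, ln Q = nF(E° − E)/RT = 2×96500×(0.31 − 0.287)/(8.314×310) = 1.722, so Q = 5.60.
With Q = [Fe²⁺]/[Pb²⁺] and the known concentrations, [Fe²⁺] in the numerator gives [Fe²⁺] = 0.0013 M.

0.0013 M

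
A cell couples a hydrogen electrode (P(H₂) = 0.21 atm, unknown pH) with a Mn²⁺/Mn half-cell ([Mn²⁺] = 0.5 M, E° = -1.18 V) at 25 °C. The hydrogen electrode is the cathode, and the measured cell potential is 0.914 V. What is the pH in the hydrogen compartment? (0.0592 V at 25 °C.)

pH = 4.98

E°_cell = 1.18 V and n = 2.
log Q = n(E° − E)/0.0592 = 2×(1.18 − 0.914)/0.0592 = 8.986.
With Q = [Mn²⁺]·P(H₂) / [H⁺]^2, solving for [H⁺] gives log[H⁺] = -4.983, so pH = 4.98.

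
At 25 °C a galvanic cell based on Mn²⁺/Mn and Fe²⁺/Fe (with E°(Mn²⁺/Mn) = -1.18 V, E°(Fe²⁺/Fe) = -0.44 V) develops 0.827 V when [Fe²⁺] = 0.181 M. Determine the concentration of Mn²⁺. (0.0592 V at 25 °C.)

2.1 × 10^-4 M

From the Nernst equation, log Q = n(E° − E)/0.0592 = 2(0.74 − 0.827)/0.0592 = -2.939, so Q = 0.00115.
With Q = [Mn²⁺]/[Fe²⁺] and the known concentrations, [Mn²⁺] in the numerator gives [Mn²⁺] = 2.1 × 10^-4 M.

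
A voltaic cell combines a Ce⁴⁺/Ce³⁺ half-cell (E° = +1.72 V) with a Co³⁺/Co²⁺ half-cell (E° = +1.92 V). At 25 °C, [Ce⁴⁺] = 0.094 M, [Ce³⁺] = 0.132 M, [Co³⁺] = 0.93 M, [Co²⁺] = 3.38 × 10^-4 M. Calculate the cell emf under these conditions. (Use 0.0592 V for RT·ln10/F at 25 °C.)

0.412 V

The Co³⁺/Co²⁺ couple has the higher reduction potential and acts as the cathode, so E°_cell = +1.92 − (+1.72) = 0.20 V.
Balancing electrons gives n = 1; the reaction quotient is Q = [Ce⁴⁺]·[Co²⁺]/([Ce³⁺]·[Co³⁺]) = 2.59 × 10^-4.
At 25 °C, E = E° − (0.0592/n) log Q = 0.20 − (0.0592/1)(-3.587) = 0.200 + 0.212 = 0.412 V.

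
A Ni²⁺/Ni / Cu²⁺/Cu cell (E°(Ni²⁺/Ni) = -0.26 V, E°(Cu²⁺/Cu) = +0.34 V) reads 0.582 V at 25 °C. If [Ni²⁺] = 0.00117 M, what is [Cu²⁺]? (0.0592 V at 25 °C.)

From the Nernst equation, log Q = n(E° − E)/0.0592 = 2(0.60 − 0.582)/0.0592 = 0.608, so Q = 4.06.
With Q = [Ni²⁺]/[Cu²⁺] and the known concentrations, [Cu²⁺] in the denominator gives [Cu²⁺] = 2.9 × 10^-4 M.

2.9 × 10^-4 M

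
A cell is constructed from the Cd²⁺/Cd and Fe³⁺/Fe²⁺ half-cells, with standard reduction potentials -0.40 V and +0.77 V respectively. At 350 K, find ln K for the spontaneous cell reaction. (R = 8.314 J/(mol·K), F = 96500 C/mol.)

ln K = 77.6

E°_cell = +0.77 − (-0.40) = 1.17 V, with n = 2 electrons transferred.
At equilibrium E = 0, so the Nernst equation gives ln K = nFE°/RT = (2)(96500)(1.17)/((8.314)(350)) = 77.60.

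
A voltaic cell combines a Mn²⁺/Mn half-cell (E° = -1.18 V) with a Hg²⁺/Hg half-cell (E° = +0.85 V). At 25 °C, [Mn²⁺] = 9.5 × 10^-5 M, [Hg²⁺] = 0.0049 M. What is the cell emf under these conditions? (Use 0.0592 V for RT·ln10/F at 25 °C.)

The Hg²⁺/Hg couple has the higher reduction potential and acts as the cathode, so E°_cell = +0.85 − (-1.18) = 2.03 V.
Balancing electrons gives n = 2; the reaction quotient is Q = [Mn²⁺]/[Hg²⁺] = 0.0194.
At 25 °C, E = E° − (0.0592/n) log Q = 2.03 − (0.0592/2)(-1.712) = 2.030 + 0.051 = 2.081 V.

2.08 V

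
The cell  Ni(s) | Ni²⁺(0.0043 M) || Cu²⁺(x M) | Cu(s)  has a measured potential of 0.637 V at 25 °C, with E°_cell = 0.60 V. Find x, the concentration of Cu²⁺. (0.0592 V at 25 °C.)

0.076 M

From the Nernst equation, log Q = n(E° − E)/0.0592 = 2(0.60 − 0.637)/0.0592 = -1.250, so Q = 0.0562.
With Q = [Ni²⁺]/[Cu²⁺] and the known concentrations, [Cu²⁺] in the denominator gives [Cu²⁺] = 0.076 M.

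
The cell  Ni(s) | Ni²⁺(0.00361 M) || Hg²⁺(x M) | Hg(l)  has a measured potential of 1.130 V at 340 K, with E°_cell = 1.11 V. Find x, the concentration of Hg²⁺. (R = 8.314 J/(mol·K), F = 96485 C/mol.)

0.014 M

From the Nernst equation, ln Q = nF(E° − E)/RT = 2×96485×(1.11 − 1.130)/(8.314×340) = -1.365, so Q = 0.255.
With Q = [Ni²⁺]/[Hg²⁺] and the known concentrations, [Hg²⁺] in the denominator gives [Hg²⁺] = 0.014 M.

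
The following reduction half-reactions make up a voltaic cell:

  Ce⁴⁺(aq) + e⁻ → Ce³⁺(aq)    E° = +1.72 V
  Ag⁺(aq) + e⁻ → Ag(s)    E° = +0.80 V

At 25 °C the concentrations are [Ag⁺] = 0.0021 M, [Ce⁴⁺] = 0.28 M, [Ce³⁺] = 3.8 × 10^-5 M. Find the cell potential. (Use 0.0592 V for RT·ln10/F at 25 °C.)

1.31 V

The Ce⁴⁺/Ce³⁺ couple has the higher reduction potential and acts as the cathode, so E°_cell = +1.72 − (+0.80) = 0.92 V.
Balancing electrons gives n = 1; the reaction quotient is Q = [Ag⁺]·[Ce³⁺]/[Ce⁴⁺] = 2.85 × 10^-7.
At 25 °C, E = E° − (0.0592/n) log Q = 0.92 − (0.0592/1)(-6.545) = 0.920 + 0.387 = 1.307 V.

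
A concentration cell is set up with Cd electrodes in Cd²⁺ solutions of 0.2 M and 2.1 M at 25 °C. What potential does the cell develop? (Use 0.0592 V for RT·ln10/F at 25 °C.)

0.030 V

Both half-cells are Cd²⁺/Cd, so E°_cell = 0. The concentrated side is the cathode; the cell reaction moves Cd²⁺ from high to low concentration with n = 2.
Q = [Cd²⁺]_dilute/[Cd²⁺]_conc = 0.2/2.1 = 0.0952.
E = 0 − (0.0592/2) log Q = −(0.0592/2)(-1.021) = 0.0302 V.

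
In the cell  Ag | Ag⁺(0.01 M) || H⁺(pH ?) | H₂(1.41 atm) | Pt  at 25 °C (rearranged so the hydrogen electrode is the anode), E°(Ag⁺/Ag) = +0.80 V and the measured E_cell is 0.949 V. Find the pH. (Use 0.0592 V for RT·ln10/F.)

E°_cell = 0.80 V and n = 2.
log Q = n(E° − E)/0.0592 = 2×(0.80 − 0.949)/0.0592 = -5.034.
With Q = [H⁺]^2 / ([Ag⁺]^2·P(H₂)), solving for [H⁺] gives log[H⁺] = -4.442, so pH = 4.44.

pH = 4.44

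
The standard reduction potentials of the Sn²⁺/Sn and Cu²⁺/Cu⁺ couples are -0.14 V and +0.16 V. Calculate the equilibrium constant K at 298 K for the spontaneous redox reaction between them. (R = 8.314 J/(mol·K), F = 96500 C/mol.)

1.4 × 10^10

E°_cell = +0.16 − (-0.14) = 0.30 V, with n = 2 electrons transferred.
At equilibrium E = 0, so the Nernst equation gives ln K = nFE°/RT = (2)(96500)(0.30)/((8.314)(298)) = 23.37.
K = e^23.37 = 1.4 × 10^10.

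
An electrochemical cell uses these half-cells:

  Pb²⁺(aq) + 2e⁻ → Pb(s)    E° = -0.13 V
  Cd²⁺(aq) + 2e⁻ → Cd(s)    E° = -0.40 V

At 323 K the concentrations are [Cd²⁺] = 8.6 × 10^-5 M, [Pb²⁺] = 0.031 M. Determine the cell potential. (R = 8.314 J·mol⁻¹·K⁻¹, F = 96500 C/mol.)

The Pb²⁺/Pb couple has the higher reduction potential and acts as the cathode, so E°_cell = -0.13 − (-0.40) = 0.27 V.
Balancing electrons gives n = 2; the reaction quotient is Q = [Cd²⁺]/[Pb²⁺] = 0.00277.
E = E° − (RT/nF) ln Q = 0.27 − (8.314×323)/(2×96500) × (-5.887) = 0.270 + 0.082 = 0.352 V.

0.352 V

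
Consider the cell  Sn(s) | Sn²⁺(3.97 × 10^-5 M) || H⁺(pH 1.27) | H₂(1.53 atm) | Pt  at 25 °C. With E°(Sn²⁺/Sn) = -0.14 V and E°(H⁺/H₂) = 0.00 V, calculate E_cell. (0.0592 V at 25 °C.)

0.19 V

The hydrogen couple is the cathode, so E°_cell = 0.14 V; n = 2.
[H⁺] = 10^(−1.27) = 0.054 M, and Q = [Sn²⁺]·P(H₂) / [H⁺]^2 = 0.0211.
E = E° − (0.0592/2) log Q = 0.14 − (0.0592/2)(-1.677) = 0.190 V.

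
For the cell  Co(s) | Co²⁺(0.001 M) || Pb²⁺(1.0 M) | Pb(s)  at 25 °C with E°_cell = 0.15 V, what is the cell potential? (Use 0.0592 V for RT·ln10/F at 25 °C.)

Balancing electrons gives n = 2; the reaction quotient is Q = [Co²⁺]/[Pb²⁺] = 0.00100.
At 25 °C, E = E° − (0.0592/n) log Q = 0.15 − (0.0592/2)(-3.000) = 0.150 + 0.089 = 0.239 V.

0.239 V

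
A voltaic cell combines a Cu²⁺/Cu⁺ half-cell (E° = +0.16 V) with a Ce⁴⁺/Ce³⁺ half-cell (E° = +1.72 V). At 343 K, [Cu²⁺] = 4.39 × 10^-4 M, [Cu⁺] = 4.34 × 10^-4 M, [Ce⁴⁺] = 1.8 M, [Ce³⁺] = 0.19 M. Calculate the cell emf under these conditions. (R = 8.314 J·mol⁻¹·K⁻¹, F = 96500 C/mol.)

The Ce⁴⁺/Ce³⁺ couple has the higher reduction potential and acts as the cathode, so E°_cell = +1.72 − (+0.16) = 1.56 V.
Balancing electrons gives n = 1; the reaction quotient is Q = [Cu²⁺]·[Ce³⁺]/([Cu⁺]·[Ce⁴⁺]) = 0.107.
E = E° − (RT/nF) ln Q = 1.56 − (8.314×343)/(1×96500) × (-2.237) = 1.560 + 0.066 = 1.626 V.

1.63 V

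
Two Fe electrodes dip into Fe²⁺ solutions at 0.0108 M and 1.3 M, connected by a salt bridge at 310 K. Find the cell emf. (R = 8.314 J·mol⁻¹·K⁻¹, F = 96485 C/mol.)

0.064 V

Both half-cells are Fe²⁺/Fe, so E°_cell = 0. The concentrated side is the cathode; the cell reaction moves Fe²⁺ from high to low concentration with n = 2.
Q = [Fe²⁺]_dilute/[Fe²⁺]_conc = 0.0108/1.3 = 0.00831.
E = 0 − (RT/nF) ln Q = −((8.314×310)/(2×96485))(-4.791) = 0.0640 V.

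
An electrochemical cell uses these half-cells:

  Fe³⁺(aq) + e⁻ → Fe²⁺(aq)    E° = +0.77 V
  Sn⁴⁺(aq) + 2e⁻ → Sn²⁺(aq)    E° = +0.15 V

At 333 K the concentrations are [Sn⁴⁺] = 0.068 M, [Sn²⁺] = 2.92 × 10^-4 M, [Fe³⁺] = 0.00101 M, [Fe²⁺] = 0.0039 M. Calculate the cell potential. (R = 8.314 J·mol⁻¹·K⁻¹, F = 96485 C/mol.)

0.503 V

The Fe³⁺/Fe²⁺ couple has the higher reduction potential and acts as the cathode, so E°_cell = +0.77 − (+0.15) = 0.62 V.
Balancing electrons gives n = 2; the reaction quotient is Q = [Sn⁴⁺]·[Fe²⁺]^2/([Sn²⁺]·[Fe³⁺]^2) = 3470.
E = E° − (RT/nF) ln Q = 0.62 − (8.314×333)/(2×96485) × (8.153) = 0.620 − 0.117 = 0.503 V.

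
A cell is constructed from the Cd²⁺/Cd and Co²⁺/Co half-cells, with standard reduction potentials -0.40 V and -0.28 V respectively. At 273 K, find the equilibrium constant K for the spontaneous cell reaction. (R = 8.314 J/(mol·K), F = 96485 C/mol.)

2.7 × 10^4

E°_cell = -0.28 − (-0.40) = 0.12 V, with n = 2 electrons transferred.
At equilibrium E = 0, so the Nernst equation gives ln K = nFE°/RT = (2)(96485)(0.12)/((8.314)(273)) = 10.20.
K = e^10.20 = 2.7 × 10^4.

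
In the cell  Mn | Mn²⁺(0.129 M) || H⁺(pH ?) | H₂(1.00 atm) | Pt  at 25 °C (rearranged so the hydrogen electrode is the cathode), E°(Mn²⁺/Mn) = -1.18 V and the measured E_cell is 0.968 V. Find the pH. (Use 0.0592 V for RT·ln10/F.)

E°_cell = 1.18 V and n = 2.
log Q = n(E° − E)/0.0592 = 2×(1.18 − 0.968)/0.0592 = 7.162.
With Q = [Mn²⁺]·P(H₂) / [H⁺]^2, solving for [H⁺] gives log[H⁺] = -4.026, so pH = 4.03.

pH = 4.03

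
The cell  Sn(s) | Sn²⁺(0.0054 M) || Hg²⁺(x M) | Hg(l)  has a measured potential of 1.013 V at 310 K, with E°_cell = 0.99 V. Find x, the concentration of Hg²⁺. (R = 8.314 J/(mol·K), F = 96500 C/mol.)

From the Nernst equation, ln Q = nF(E° − E)/RT = 2×96500×(0.99 − 1.013)/(8.314×310) = -1.722, so Q = 0.179.
With Q = [Sn²⁺]/[Hg²⁺] and the known concentrations, [Hg²⁺] in the denominator gives [Hg²⁺] = 0.03 M.

0.03 M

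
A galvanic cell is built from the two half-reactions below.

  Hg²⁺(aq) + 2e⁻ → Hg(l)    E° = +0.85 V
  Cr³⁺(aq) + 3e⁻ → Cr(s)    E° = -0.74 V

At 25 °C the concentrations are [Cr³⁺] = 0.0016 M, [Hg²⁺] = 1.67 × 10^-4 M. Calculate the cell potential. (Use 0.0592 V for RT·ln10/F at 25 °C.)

The Hg²⁺/Hg couple has the higher reduction potential and acts as the cathode, so E°_cell = +0.85 − (-0.74) = 1.59 V.
Balancing electrons gives n = 6; the reaction quotient is Q = [Cr³⁺]^2/[Hg²⁺]^3 = 5.5 × 10^5.
At 25 °C, E = E° − (0.0592/n) log Q = 1.59 − (0.0592/6)(5.740) = 1.590 − 0.057 = 1.533 V.

1.53 V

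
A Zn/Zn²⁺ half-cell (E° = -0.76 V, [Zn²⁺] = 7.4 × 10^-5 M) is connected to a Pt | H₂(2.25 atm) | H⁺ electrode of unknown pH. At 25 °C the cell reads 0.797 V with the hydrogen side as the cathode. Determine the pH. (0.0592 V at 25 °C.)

E°_cell = 0.76 V and n = 2.
log Q = n(E° − E)/0.0592 = 2×(0.76 − 0.797)/0.0592 = -1.250.
With Q = [Zn²⁺]·P(H₂) / [H⁺]^2, solving for [H⁺] gives log[H⁺] = -1.264, so pH = 1.26.

pH = 1.26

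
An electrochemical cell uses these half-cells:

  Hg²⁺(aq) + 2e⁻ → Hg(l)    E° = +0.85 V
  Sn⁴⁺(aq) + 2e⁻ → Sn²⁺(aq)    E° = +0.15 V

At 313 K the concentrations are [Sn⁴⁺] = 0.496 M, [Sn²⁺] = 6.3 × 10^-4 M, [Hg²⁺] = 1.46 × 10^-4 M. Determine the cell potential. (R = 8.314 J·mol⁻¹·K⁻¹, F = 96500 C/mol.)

The Hg²⁺/Hg couple has the higher reduction potential and acts as the cathode, so E°_cell = +0.85 − (+0.15) = 0.70 V.
Balancing electrons gives n = 2; the reaction quotient is Q = [Sn⁴⁺]/([Sn²⁺]·[Hg²⁺]) = 5.39 × 10^6.
E = E° − (RT/nF) ln Q = 0.70 − (8.314×313)/(2×96500) × (15.501) = 0.700 − 0.209 = 0.491 V.

0.491 V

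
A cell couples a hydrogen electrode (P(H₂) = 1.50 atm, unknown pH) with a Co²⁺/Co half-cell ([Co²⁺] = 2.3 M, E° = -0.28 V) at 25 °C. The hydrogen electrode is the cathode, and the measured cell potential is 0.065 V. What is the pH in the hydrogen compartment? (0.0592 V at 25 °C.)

pH = 3.36

E°_cell = 0.28 V and n = 2.
log Q = n(E° − E)/0.0592 = 2×(0.28 − 0.065)/0.0592 = 7.264.
With Q = [Co²⁺]·P(H₂) / [H⁺]^2, solving for [H⁺] gives log[H⁺] = -3.363, so pH = 3.36.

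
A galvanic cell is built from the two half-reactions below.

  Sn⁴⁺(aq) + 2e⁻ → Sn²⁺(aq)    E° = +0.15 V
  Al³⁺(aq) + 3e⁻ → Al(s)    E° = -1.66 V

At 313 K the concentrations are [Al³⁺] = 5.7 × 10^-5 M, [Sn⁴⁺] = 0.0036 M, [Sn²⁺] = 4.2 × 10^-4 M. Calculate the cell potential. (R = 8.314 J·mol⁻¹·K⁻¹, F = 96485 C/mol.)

1.93 V

The Sn⁴⁺/Sn²⁺ couple has the higher reduction potential and acts as the cathode, so E°_cell = +0.15 − (-1.66) = 1.81 V.
Balancing electrons gives n = 6; the reaction quotient is Q = [Al³⁺]^2·[Sn²⁺]^3/[Sn⁴⁺]^3 = 5.16 × 10^-12.
E = E° − (RT/nF) ln Q = 1.81 − (8.314×313)/(6×96485) × (-25.990) = 1.810 + 0.117 = 1.927 V.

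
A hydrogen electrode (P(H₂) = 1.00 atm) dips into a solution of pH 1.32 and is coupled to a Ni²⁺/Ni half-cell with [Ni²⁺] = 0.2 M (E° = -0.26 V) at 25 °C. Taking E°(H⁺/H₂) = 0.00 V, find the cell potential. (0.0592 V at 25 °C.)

The hydrogen couple is the cathode, so E°_cell = 0.26 V; n = 2.
[H⁺] = 10^(−1.32) = 0.048 M, and Q = [Ni²⁺]·P(H₂) / [H⁺]^2 = 87.3.
E = E° − (0.0592/2) log Q = 0.26 − (0.0592/2)(1.941) = 0.203 V.

0.20 V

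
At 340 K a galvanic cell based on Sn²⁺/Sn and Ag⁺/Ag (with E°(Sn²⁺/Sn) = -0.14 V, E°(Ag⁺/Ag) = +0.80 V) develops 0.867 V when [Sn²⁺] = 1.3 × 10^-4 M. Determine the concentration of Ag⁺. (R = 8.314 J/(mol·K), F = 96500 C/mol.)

9.4 × 10^-4 M

From the Nernst equation, ln Q = nF(E° − E)/RT = 2×96500×(0.94 − 0.867)/(8.314×340) = 4.984, so Q = 146.
With Q = [Sn²⁺]/[Ag⁺]^2 and the known concentrations, [Ag⁺]^2 in the denominator gives [Ag⁺] = 9.4 × 10^-4 M.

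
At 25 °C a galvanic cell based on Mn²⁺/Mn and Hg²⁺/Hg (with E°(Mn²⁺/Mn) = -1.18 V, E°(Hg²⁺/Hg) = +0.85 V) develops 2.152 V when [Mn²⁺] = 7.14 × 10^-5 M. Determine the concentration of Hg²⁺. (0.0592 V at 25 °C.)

0.94 M

From the Nernst equation, log Q = n(E° − E)/0.0592 = 2(2.03 − 2.152)/0.0592 = -4.122, so Q = 7.56 × 10^-5.
With Q = [Mn²⁺]/[Hg²⁺] and the known concentrations, [Hg²⁺] in the denominator gives [Hg²⁺] = 0.94 M.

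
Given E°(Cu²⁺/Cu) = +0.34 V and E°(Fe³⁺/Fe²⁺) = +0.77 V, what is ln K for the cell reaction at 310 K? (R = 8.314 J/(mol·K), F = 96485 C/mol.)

ln K = 32.2

E°_cell = +0.77 − (+0.34) = 0.43 V, with n = 2 electrons transferred.
At equilibrium E = 0, so the Nernst equation gives ln K = nFE°/RT = (2)(96485)(0.43)/((8.314)(310)) = 32.19.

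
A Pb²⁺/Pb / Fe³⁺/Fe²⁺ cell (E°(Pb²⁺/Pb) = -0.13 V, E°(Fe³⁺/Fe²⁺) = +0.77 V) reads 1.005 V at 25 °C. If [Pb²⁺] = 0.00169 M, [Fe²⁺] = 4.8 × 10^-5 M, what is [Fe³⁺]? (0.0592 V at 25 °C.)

From the Nernst equation, log Q = n(E° − E)/0.0592 = 2(0.90 − 1.005)/0.0592 = -3.547, so Q = 2.84 × 10^-4.
With Q = [Pb²⁺]·[Fe²⁺]^2/[Fe³⁺]^2 and the known concentrations, [Fe³⁺]^2 in the denominator gives [Fe³⁺] = 1.2 × 10^-4 M.

1.2 × 10^-4 M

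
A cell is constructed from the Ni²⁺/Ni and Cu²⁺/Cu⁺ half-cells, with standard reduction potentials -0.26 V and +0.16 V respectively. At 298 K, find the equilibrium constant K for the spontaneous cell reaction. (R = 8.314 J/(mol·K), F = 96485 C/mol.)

1.6 × 10^14

E°_cell = +0.16 − (-0.26) = 0.42 V, with n = 2 electrons transferred.
At equilibrium E = 0, so the Nernst equation gives ln K = nFE°/RT = (2)(96485)(0.42)/((8.314)(298)) = 32.71.
K = e^32.71 = 1.6 × 10^14.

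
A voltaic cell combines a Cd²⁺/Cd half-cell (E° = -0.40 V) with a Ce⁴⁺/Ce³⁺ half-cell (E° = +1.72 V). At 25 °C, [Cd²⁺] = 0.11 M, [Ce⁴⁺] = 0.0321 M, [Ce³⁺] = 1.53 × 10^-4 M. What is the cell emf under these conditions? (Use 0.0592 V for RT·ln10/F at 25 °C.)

The Ce⁴⁺/Ce³⁺ couple has the higher reduction potential and acts as the cathode, so E°_cell = +1.72 − (-0.40) = 2.12 V.
Balancing electrons gives n = 2; the reaction quotient is Q = [Cd²⁺]·[Ce³⁺]^2/[Ce⁴⁺]^2 = 2.5 × 10^-6.
At 25 °C, E = E° − (0.0592/n) log Q = 2.12 − (0.0592/2)(-5.602) = 2.120 + 0.166 = 2.286 V.

2.29 V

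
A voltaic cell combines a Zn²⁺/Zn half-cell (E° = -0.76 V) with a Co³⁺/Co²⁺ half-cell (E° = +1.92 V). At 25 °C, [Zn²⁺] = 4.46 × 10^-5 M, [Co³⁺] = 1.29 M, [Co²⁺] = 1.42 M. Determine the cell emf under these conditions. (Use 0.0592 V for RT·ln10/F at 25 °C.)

2.81 V

The Co³⁺/Co²⁺ couple has the higher reduction potential and acts as the cathode, so E°_cell = +1.92 − (-0.76) = 2.68 V.
Balancing electrons gives n = 2; the reaction quotient is Q = [Zn²⁺]·[Co²⁺]^2/[Co³⁺]^2 = 5.4 × 10^-5.
At 25 °C, E = E° − (0.0592/n) log Q = 2.68 − (0.0592/2)(-4.267) = 2.680 + 0.126 = 2.806 V.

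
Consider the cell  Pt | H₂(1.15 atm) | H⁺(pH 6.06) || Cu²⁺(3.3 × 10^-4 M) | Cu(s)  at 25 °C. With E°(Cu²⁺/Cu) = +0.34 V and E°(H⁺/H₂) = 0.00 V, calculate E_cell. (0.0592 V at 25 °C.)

The Cu²⁺/Cu couple is the cathode, so E°_cell = 0.34 V; n = 2.
[H⁺] = 10^(−6.06) = 8.7 × 10^-7 M, and Q = [H⁺]^2 / ([Cu²⁺]·P(H₂)) = 2 × 10^-9.
E = E° − (0.0592/2) log Q = 0.34 − (0.0592/2)(-8.699) = 0.597 V.

0.60 V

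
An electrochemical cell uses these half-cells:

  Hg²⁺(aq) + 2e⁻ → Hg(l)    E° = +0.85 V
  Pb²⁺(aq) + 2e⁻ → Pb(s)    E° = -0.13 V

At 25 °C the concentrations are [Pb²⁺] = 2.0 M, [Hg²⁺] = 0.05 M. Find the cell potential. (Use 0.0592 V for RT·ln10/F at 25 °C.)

The Hg²⁺/Hg couple has the higher reduction potential and acts as the cathode, so E°_cell = +0.85 − (-0.13) = 0.98 V.
Balancing electrons gives n = 2; the reaction quotient is Q = [Pb²⁺]/[Hg²⁺] = 40.0.
At 25 °C, E = E° − (0.0592/n) log Q = 0.98 − (0.0592/2)(1.602) = 0.980 − 0.047 = 0.933 V.

0.933 V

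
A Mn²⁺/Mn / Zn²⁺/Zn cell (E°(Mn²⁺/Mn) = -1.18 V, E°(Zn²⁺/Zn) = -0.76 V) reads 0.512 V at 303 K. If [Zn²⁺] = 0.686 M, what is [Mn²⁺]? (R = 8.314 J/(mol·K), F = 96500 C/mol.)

6 × 10^-4 M

From the Nernst equation, ln Q = nF(E° − E)/RT = 2×96500×(0.42 − 0.512)/(8.314×303) = -7.048, so Q = 8.69 × 10^-4.
With Q = [Mn²⁺]/[Zn²⁺] and the known concentrations, [Mn²⁺] in the numerator gives [Mn²⁺] = 6 × 10^-4 M.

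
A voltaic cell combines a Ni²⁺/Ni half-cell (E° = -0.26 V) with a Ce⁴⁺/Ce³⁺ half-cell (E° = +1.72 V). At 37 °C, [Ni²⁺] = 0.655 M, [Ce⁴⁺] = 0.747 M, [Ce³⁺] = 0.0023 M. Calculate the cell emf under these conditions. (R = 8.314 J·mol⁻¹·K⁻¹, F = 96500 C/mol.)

The Ce⁴⁺/Ce³⁺ couple has the higher reduction potential and acts as the cathode, so E°_cell = +1.72 − (-0.26) = 1.98 V.
Balancing electrons gives n = 2; the reaction quotient is Q = [Ni²⁺]·[Ce³⁺]^2/[Ce⁴⁺]^2 = 6.21 × 10^-6.
E = E° − (RT/nF) ln Q = 1.98 − (8.314×310)/(2×96500) × (-11.989) = 1.980 + 0.160 = 2.140 V.

2.14 V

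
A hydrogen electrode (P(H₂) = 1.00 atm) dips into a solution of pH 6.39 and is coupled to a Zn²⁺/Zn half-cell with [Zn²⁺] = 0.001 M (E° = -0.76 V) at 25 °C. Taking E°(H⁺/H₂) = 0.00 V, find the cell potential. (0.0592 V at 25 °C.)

0.47 V

The hydrogen couple is the cathode, so E°_cell = 0.76 V; n = 2.
[H⁺] = 10^(−6.39) = 4.1 × 10^-7 M, and Q = [Zn²⁺]·P(H₂) / [H⁺]^2 = 6.03 × 10^9.
E = E° − (0.0592/2) log Q = 0.76 − (0.0592/2)(9.780) = 0.471 V.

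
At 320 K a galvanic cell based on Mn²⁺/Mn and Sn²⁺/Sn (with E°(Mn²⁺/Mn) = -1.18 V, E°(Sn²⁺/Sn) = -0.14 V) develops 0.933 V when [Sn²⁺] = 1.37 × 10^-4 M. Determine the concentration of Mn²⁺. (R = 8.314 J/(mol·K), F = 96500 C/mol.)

0.32 M

From the Nernst equation, ln Q = nF(E° − E)/RT = 2×96500×(1.04 − 0.933)/(8.314×320) = 7.762, so Q = 2350.
With Q = [Mn²⁺]/[Sn²⁺] and the known concentrations, [Mn²⁺] in the numerator gives [Mn²⁺] = 0.32 M.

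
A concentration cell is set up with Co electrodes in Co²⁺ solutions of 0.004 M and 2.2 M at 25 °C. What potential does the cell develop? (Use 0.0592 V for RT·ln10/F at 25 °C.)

Both half-cells are Co²⁺/Co, so E°_cell = 0. The concentrated side is the cathode; the cell reaction moves Co²⁺ from high to low concentration with n = 2.
Q = [Co²⁺]_dilute/[Co²⁺]_conc = 0.004/2.2 = 0.00182.
E = 0 − (0.0592/2) log Q = −(0.0592/2)(-2.740) = 0.0811 V.

0.081 V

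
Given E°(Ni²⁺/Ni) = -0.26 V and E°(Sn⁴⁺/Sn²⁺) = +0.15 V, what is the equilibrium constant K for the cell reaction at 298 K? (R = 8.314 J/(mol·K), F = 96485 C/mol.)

7.4 × 10^13

E°_cell = +0.15 − (-0.26) = 0.41 V, with n = 2 electrons transferred.
At equilibrium E = 0, so the Nernst equation gives ln K = nFE°/RT = (2)(96485)(0.41)/((8.314)(298)) = 31.93.
K = e^31.93 = 7.4 × 10^13.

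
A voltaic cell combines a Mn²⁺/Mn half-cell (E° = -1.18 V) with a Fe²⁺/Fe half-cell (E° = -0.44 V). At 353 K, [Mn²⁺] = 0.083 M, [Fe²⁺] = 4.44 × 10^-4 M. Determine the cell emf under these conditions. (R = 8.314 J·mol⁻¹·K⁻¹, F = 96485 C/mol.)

The Fe²⁺/Fe couple has the higher reduction potential and acts as the cathode, so E°_cell = -0.44 − (-1.18) = 0.74 V.
Balancing electrons gives n = 2; the reaction quotient is Q = [Mn²⁺]/[Fe²⁺] = 187.
E = E° − (RT/nF) ln Q = 0.74 − (8.314×353)/(2×96485) × (5.231) = 0.740 − 0.080 = 0.660 V.

0.660 V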